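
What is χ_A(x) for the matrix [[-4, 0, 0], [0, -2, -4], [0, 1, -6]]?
xI - A = [[x + 4, 0, 0], [0, x + 2, 4], [0, -1, x + 6]].

Expanding det(xI - A) along the first row:
det(xI - A) = + (x + 4)·det([[x + 2, 4], [-1, x + 6]]) - (0)·det([[0, 4], [0, x + 6]]) + (0)·det([[0, x + 2], [0, -1]]).

Evaluating gives χ_A(x) = x^3 + 12x^2 + 48x + 64 = (x + 4)^3.

χ_A(x) = (x + 4)^3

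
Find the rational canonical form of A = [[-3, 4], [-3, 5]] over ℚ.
R = [[0, 3], [1, 2]]

The invariant factors of A (the non-unit diagonal entries of the Smith normal form of xI - A over ℚ[x]) are (x - 3)(x + 1), each dividing the next. The characteristic polynomial is their product, (x - 3)(x + 1).

The rational canonical form is the block-diagonal matrix of companion matrices C(f_i):
R = [[0, 3], [1, 2]].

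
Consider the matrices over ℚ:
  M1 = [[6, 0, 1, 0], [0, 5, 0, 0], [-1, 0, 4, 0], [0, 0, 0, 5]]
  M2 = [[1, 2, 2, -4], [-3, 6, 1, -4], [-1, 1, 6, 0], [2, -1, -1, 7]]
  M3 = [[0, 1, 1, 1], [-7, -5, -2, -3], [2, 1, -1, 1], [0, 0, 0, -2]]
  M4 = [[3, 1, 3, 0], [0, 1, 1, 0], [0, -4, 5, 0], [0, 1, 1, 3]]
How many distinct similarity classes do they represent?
Characteristic polynomials: χ_{M1} = (x - 5)^4, χ_{M2} = (x - 5)^4, χ_{M3} = (x + 2)^4, χ_{M4} = (x - 3)^4.

{M1}: invariant factors x - 5, x - 5, (x - 5)^2.

{M2}: invariant factors (x - 5)^2, (x - 5)^2.

{M3}: invariant factors x + 2, (x + 2)^3.

{M4}: invariant factors x - 3, (x - 3)^3.

Matrices are similar if and only if their invariant-factor lists agree; the partition into similarity classes is {M1}, {M2}, {M3}, {M4}.

4 classes: {M1}, {M2}, {M3}, {M4}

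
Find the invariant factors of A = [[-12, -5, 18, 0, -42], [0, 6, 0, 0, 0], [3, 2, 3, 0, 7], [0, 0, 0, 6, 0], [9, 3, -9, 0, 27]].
The Jordan structure of A has elementary divisors (x - 6)^2, (x - 6)^2, (x - 6). Arranging the block sizes at each eigenvalue in decreasing order and taking row products gives the invariant factors.

Invariant factors (smallest first, each dividing the next): x - 6, (x - 6)^2, (x - 6)^2.

Check: the last factor (x - 6)^2 is the minimal polynomial, and the product (x - 6)^5 is the characteristic polynomial.

x - 6, (x - 6)^2, (x - 6)^2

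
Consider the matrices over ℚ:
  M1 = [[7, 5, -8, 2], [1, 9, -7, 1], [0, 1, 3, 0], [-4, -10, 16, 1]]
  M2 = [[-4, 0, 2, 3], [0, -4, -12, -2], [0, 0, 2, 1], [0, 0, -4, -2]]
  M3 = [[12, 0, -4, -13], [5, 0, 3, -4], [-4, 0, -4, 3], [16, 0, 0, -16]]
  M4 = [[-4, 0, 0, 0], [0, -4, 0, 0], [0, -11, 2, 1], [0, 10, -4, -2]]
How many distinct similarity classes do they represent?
3 classes: {M1}, {M2, M4}, {M3}

Characteristic polynomials: χ_{M1} = (x - 5)^4, χ_{M2} = x^2(x + 4)^2, χ_{M3} = x^2(x + 4)^2, χ_{M4} = x^2(x + 4)^2.

{M1}: invariant factors x - 5, (x - 5)^3.

{M2, M4}: invariant factors x + 4, x^2(x + 4).

{M3}: invariant factors x^2(x + 4)^2.

Matrices are similar if and only if their invariant-factor lists agree; the partition into similarity classes is {M1}, {M2, M4}, {M3}.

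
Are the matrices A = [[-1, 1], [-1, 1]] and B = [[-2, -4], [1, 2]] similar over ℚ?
Yes.

Two matrices over a field are similar if and only if they have the same invariant factors.

Both A and B have characteristic polynomial x^2 and minimal polynomial x^2. Computing further, both have invariant factors x^2. Hence A and B are similar.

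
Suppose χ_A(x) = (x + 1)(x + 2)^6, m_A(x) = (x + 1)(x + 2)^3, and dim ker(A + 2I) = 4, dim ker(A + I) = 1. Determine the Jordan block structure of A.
Jordan blocks: (-2, 3), (-2, 1), (-2, 1), (-2, 1), (-1, 1)

λ = -2: algebraic multiplicity 6 (exponent in χ_A), largest block size 3 (exponent in m_A), 4 blocks (geometric multiplicity). These force block sizes [3, 1, 1, 1].
λ = -1: algebraic multiplicity 1 (exponent in χ_A), largest block size 1 (exponent in m_A), 1 block (geometric multiplicity). This forces block sizes [1].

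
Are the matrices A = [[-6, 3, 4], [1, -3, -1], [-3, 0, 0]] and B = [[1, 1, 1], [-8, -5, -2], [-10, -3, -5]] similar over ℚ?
Yes.

Two matrices over a field are similar if and only if they have the same invariant factors.

Both A and B have characteristic polynomial (x + 3)^3 and minimal polynomial (x + 3)^3. Computing further, both have invariant factors (x + 3)^3. Hence A and B are similar.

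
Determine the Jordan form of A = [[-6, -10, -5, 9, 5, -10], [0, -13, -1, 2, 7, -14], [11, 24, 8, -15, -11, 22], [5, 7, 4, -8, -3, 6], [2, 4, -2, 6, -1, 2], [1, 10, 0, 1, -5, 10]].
The characteristic polynomial is det(xI - A) = x^4(x + 5)^2, so the eigenvalues are -5 (algebraic multiplicity 2), 0 (algebraic multiplicity 4).

For λ = -5: rank(A + 5I) = 4. The eigenspace has dimension 6 - 4 = 2, so there are 2 Jordan blocks; the rank sequence gives block sizes [1, 1].

For λ = 0: rank(A) = 4, rank(A^2) = 3, rank(A^3) = 2. The eigenspace has dimension 6 - 4 = 2, so there are 2 Jordan blocks; the rank sequence gives block sizes [3, 1].

Assembling the blocks gives the Jordan form J above.

J = [[-5, 0, 0, 0, 0, 0], [0, -5, 0, 0, 0, 0], [0, 0, 0, 1, 0, 0], [0, 0, 0, 0, 1, 0], [0, 0, 0, 0, 0, 0], [0, 0, 0, 0, 0, 0]]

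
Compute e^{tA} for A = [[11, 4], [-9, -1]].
e^{tA} = [[(6*t + 1)*e^{5*t}, 4*t*e^{5*t}], [-9*t*e^{5*t}, (1 - 6*t)*e^{5*t}]]

A has Jordan form J = [[5, 1], [0, 5]] with A = PJP^{-1}, so e^{tA} = P e^{tJ} P^{-1}.

For a Jordan block J_k(λ), e^{tJ_k(λ)} = e^{λt} · (I + tN + t^2 N^2/2! + ... + t^{k-1} N^{k-1}/(k-1)!) where N is the nilpotent superdiagonal part.

Assembling the blocks and conjugating back gives the entries of e^{tA} as shown above.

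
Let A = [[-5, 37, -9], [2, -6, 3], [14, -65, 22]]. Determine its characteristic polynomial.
xI - A = [[x + 5, -37, 9], [-2, x + 6, -3], [-14, 65, x - 22]].

Expanding det(xI - A) along the first row:
det(xI - A) = + (x + 5)·det([[x + 6, -3], [65, x - 22]]) - (-37)·det([[-2, -3], [-14, x - 22]]) + (9)·det([[-2, x + 6], [-14, 65]]).

Evaluating gives χ_A(x) = x^3 - 11x^2 + 35x - 25 = (x - 5)^2(x - 1).

χ_A(x) = (x - 5)^2(x - 1)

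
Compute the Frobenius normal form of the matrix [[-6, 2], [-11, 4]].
R = [[0, 2], [1, -2]]

The invariant factors of A (the non-unit diagonal entries of the Smith normal form of xI - A over ℚ[x]) are x^2 + 2x - 2, each dividing the next. The characteristic polynomial is their product, x^2 + 2x - 2.

The rational canonical form is the block-diagonal matrix of companion matrices C(f_i):
R = [[0, 2], [1, -2]].

Note the characteristic polynomial does not split into linear factors over ℚ, so A has no Jordan form over ℚ; the rational canonical form exists over any field.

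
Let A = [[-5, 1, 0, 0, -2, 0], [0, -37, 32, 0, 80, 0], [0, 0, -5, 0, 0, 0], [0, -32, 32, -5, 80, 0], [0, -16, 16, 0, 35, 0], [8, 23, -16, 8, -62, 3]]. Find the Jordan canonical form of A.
The characteristic polynomial is det(xI - A) = (x - 3)^2(x + 5)^4, so the eigenvalues are -5 (algebraic multiplicity 4), 3 (algebraic multiplicity 2).

For λ = -5: rank(A + 5I) = 3, rank((A + 5I)^2) = 2. The eigenspace has dimension 6 - 3 = 3, so there are 3 Jordan blocks; the rank sequence gives block sizes [2, 1, 1].

For λ = 3: rank(A - 3I) = 4. The eigenspace has dimension 6 - 4 = 2, so there are 2 Jordan blocks; the rank sequence gives block sizes [1, 1].

Assembling the blocks gives the Jordan form J above.

J = [[-5, 1, 0, 0, 0, 0], [0, -5, 0, 0, 0, 0], [0, 0, -5, 0, 0, 0], [0, 0, 0, -5, 0, 0], [0, 0, 0, 0, 3, 0], [0, 0, 0, 0, 0, 3]]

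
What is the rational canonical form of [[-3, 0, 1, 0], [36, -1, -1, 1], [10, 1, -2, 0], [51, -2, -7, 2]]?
The invariant factors of A (the non-unit diagonal entries of the Smith normal form of xI - A over ℚ[x]) are (x^2 + 2x - 6)^2, each dividing the next. The characteristic polynomial is their product, (x^2 + 2x - 6)^2.

The rational canonical form is the block-diagonal matrix of companion matrices C(f_i):
R = [[0, 0, 0, -36], [1, 0, 0, 24], [0, 1, 0, 8], [0, 0, 1, -4]].

Note the characteristic polynomial does not split into linear factors over ℚ, so A has no Jordan form over ℚ; the rational canonical form exists over any field.

R = [[0, 0, 0, -36], [1, 0, 0, 24], [0, 1, 0, 8], [0, 0, 1, -4]]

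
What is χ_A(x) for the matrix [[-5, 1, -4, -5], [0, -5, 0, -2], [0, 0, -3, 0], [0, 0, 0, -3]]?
xI - A = [[x + 5, -1, 4, 5], [0, x + 5, 0, 2], [0, 0, x + 3, 0], [0, 0, 0, x + 3]].

Expanding det(xI - A) along the first row:
det(xI - A) = + (x + 5)·det([[x + 5, 0, 2], [0, x + 3, 0], [0, 0, x + 3]]) - (-1)·det([[0, 0, 2], [0, x + 3, 0], [0, 0, x + 3]]) + (4)·det([[0, x + 5, 2], [0, 0, 0], [0, 0, x + 3]]) - (5)·det([[0, x + 5, 0], [0, 0, x + 3], [0, 0, 0]]).

Evaluating gives χ_A(x) = x^4 + 16x^3 + 94x^2 + 240x + 225 = (x + 3)^2(x + 5)^2.

χ_A(x) = (x + 3)^2(x + 5)^2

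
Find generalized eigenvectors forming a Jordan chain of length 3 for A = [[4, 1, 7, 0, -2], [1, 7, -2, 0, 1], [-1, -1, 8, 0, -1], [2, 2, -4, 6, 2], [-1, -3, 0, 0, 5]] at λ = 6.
We seek v_1 ∈ ker((A - 6I)^3) \ ker((A - 6I)^2), then set v_{i+1} = (A - 6I) v_i.

One such chain is v_1 = [[0, -2, 1, -3, 1]]^T, v_2 = [[3, -3, 3, -6, 5]]^T, v_3 = [[2, -1, 1, -2, 1]]^T. Check: (A - 6I) v_3 = [[0, 0, 0, 0, 0]]^T = 0.

v_1 = [[0, -2, 1, -3, 1]]^T, v_2 = [[3, -3, 3, -6, 5]]^T, v_3 = [[2, -1, 1, -2, 1]]^T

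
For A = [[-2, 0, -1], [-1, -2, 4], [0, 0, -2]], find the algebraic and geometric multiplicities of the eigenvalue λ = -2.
algebraic multiplicity 3, geometric multiplicity 1

The characteristic polynomial is (x + 2)^3, so the factor x + 2 appears with exponent 3: the algebraic multiplicity is 3.

rank(A + 2I) = 2, so the eigenspace has dimension 3 - 2 = 1: the geometric multiplicity is 1.

Since 1 < 3, A is not diagonalizable.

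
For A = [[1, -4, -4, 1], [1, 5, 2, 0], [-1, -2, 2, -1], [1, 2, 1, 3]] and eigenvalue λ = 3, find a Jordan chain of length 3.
v_1 = [[2, -1, 0, -1]]^T, v_2 = [[-1, 0, 1, 0]]^T, v_3 = [[-2, 1, 0, 0]]^T

We seek v_1 ∈ ker((A - 3I)^3) \ ker((A - 3I)^2), then set v_{i+1} = (A - 3I) v_i.

One such chain is v_1 = [[2, -1, 0, -1]]^T, v_2 = [[-1, 0, 1, 0]]^T, v_3 = [[-2, 1, 0, 0]]^T. Check: (A - 3I) v_3 = [[0, 0, 0, 0]]^T = 0.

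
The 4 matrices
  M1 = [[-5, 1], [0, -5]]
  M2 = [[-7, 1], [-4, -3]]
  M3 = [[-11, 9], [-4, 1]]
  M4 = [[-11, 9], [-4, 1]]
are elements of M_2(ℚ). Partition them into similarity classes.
1 class: {M1, M2, M3, M4}

Characteristic polynomials: χ_{M1} = (x + 5)^2, χ_{M2} = (x + 5)^2, χ_{M3} = (x + 5)^2, χ_{M4} = (x + 5)^2.

{M1, M2, M3, M4}: invariant factors (x + 5)^2.

Matrices are similar if and only if their invariant-factor lists agree; the partition into similarity classes is {M1, M2, M3, M4}.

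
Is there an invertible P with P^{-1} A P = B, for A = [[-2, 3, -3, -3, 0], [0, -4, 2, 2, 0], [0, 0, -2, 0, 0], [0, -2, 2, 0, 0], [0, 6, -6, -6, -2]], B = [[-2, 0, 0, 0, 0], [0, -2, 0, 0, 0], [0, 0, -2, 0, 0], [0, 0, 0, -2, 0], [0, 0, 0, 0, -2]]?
Both have characteristic polynomial (x + 2)^5, but the minimal polynomial of A is (x + 2)^2 while the minimal polynomial of B is x + 2. The minimal polynomial is a similarity invariant, so A and B are not similar.

No.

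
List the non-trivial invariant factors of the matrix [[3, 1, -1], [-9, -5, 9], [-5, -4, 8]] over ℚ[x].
The Jordan structure of A has elementary divisors (x - 1)^2, (x - 4). Arranging the block sizes at each eigenvalue in decreasing order and taking row products gives the invariant factors.

Invariant factors (smallest first, each dividing the next): (x - 4)(x - 1)^2.

Check: the last factor (x - 4)(x - 1)^2 is the minimal polynomial, and the product (x - 4)(x - 1)^2 is the characteristic polynomial.

(x - 4)(x - 1)^2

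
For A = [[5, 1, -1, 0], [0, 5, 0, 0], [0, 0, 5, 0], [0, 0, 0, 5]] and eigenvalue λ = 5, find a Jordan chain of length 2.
v_1 = [[-2, 1, 0, 0]]^T, v_2 = [[1, 0, 0, 0]]^T

We seek v_1 ∈ ker((A - 5I)^2) \ ker(A - 5I), then set v_{i+1} = (A - 5I) v_i.

One such chain is v_1 = [[-2, 1, 0, 0]]^T, v_2 = [[1, 0, 0, 0]]^T. Check: (A - 5I) v_2 = [[0, 0, 0, 0]]^T = 0.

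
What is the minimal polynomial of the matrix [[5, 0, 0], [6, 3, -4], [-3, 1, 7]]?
m_A(x) = (x - 5)^2

The characteristic polynomial factors as (x - 5)^3. The minimal polynomial is ∏(x - λ)^{k_λ} where k_λ is the size of the largest Jordan block at λ.

For λ = 5: rank(A - 5I) = 1, and the largest Jordan block has size 2 (the smallest k with rank((A - 5I)^k) = rank((A - 5I)^(k+1))).

So m_A(x) = (x - 5)^2.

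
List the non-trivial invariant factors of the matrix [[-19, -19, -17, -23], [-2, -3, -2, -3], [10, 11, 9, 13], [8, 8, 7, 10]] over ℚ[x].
x^3(x + 3)

The Jordan structure of A has elementary divisors (x + 3), x^3. Arranging the block sizes at each eigenvalue in decreasing order and taking row products gives the invariant factors.

Invariant factors (smallest first, each dividing the next): x^3(x + 3).

Check: the last factor x^3(x + 3) is the minimal polynomial, and the product x^3(x + 3) is the characteristic polynomial.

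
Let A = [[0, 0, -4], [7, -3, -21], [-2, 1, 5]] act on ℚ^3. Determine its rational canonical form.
The invariant factors of A (the non-unit diagonal entries of the Smith normal form of xI - A over ℚ[x]) are (x - 2)(x^2 - 2), each dividing the next. The characteristic polynomial is their product, (x - 2)(x^2 - 2).

The rational canonical form is the block-diagonal matrix of companion matrices C(f_i):
R = [[0, 0, -4], [1, 0, 2], [0, 1, 2]].

Note the characteristic polynomial does not split into linear factors over ℚ, so A has no Jordan form over ℚ; the rational canonical form exists over any field.

R = [[0, 0, -4], [1, 0, 2], [0, 1, 2]]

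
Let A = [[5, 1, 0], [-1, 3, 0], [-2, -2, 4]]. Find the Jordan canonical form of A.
J = [[4, 1, 0], [0, 4, 0], [0, 0, 4]]

The characteristic polynomial is det(xI - A) = (x - 4)^3, so the eigenvalues are 4 (algebraic multiplicity 3).

For λ = 4: rank(A - 4I) = 1, rank((A - 4I)^2) = 0. The eigenspace has dimension 3 - 1 = 2, so there are 2 Jordan blocks; the rank sequence gives block sizes [2, 1].

Assembling the blocks gives the Jordan form J above.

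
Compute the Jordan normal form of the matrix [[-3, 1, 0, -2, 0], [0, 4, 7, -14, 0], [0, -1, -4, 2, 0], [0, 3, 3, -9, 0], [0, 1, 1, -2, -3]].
The characteristic polynomial is det(xI - A) = (x + 3)^5, so the eigenvalues are -3 (algebraic multiplicity 5).

For λ = -3: rank(A + 3I) = 2, rank((A + 3I)^2) = 1, rank((A + 3I)^3) = 0. The eigenspace has dimension 5 - 2 = 3, so there are 3 Jordan blocks; the rank sequence gives block sizes [3, 1, 1].

Assembling the blocks gives the Jordan form J above.

J = [[-3, 1, 0, 0, 0], [0, -3, 1, 0, 0], [0, 0, -3, 0, 0], [0, 0, 0, -3, 0], [0, 0, 0, 0, -3]]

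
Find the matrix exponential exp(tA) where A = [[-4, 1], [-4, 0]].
A has Jordan form J = [[-2, 1], [0, -2]] with A = PJP^{-1}, so e^{tA} = P e^{tJ} P^{-1}.

For a Jordan block J_k(λ), e^{tJ_k(λ)} = e^{λt} · (I + tN + t^2 N^2/2! + ... + t^{k-1} N^{k-1}/(k-1)!) where N is the nilpotent superdiagonal part.

Assembling the blocks and conjugating back gives the entries of e^{tA} as shown above.

e^{tA} = [[(1 - 2*t)*e^{-2*t}, t*e^{-2*t}], [-4*t*e^{-2*t}, (2*t + 1)*e^{-2*t}]]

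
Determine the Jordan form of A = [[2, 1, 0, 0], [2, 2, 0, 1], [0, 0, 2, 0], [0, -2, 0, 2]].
J = [[2, 1, 0, 0], [0, 2, 1, 0], [0, 0, 2, 0], [0, 0, 0, 2]]

The characteristic polynomial is det(xI - A) = (x - 2)^4, so the eigenvalues are 2 (algebraic multiplicity 4).

For λ = 2: rank(A - 2I) = 2, rank((A - 2I)^2) = 1, rank((A - 2I)^3) = 0. The eigenspace has dimension 4 - 2 = 2, so there are 2 Jordan blocks; the rank sequence gives block sizes [3, 1].

Assembling the blocks gives the Jordan form J above.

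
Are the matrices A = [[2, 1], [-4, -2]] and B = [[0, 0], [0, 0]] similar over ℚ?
Both have characteristic polynomial x^2, but the minimal polynomial of A is x^2 while the minimal polynomial of B is x. The minimal polynomial is a similarity invariant, so A and B are not similar.

No.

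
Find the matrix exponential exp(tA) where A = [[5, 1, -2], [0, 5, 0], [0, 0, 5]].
A has Jordan form J = [[5, 1, 0], [0, 5, 0], [0, 0, 5]] with A = PJP^{-1}, so e^{tA} = P e^{tJ} P^{-1}.

For a Jordan block J_k(λ), e^{tJ_k(λ)} = e^{λt} · (I + tN + t^2 N^2/2! + ... + t^{k-1} N^{k-1}/(k-1)!) where N is the nilpotent superdiagonal part.

Assembling the blocks and conjugating back gives the entries of e^{tA} as shown above.

e^{tA} = [[e^{5*t}, t*e^{5*t}, -2*t*e^{5*t}], [0, e^{5*t}, 0], [0, 0, e^{5*t}]]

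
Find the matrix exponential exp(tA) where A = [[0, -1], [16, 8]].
e^{tA} = [[(1 - 4*t)*e^{4*t}, -t*e^{4*t}], [16*t*e^{4*t}, (4*t + 1)*e^{4*t}]]

A has Jordan form J = [[4, 1], [0, 4]] with A = PJP^{-1}, so e^{tA} = P e^{tJ} P^{-1}.

For a Jordan block J_k(λ), e^{tJ_k(λ)} = e^{λt} · (I + tN + t^2 N^2/2! + ... + t^{k-1} N^{k-1}/(k-1)!) where N is the nilpotent superdiagonal part.

Assembling the blocks and conjugating back gives the entries of e^{tA} as shown above.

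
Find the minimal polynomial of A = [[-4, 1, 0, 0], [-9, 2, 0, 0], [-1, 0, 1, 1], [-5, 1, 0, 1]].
The characteristic polynomial factors as (x - 1)^2(x + 1)^2. The minimal polynomial is ∏(x - λ)^{k_λ} where k_λ is the size of the largest Jordan block at λ.

For λ = -1: rank(A + I) = 3, and the largest Jordan block has size 2 (the smallest k with rank((A + I)^k) = rank((A + I)^(k+1))).
For λ = 1: rank(A - I) = 3, and the largest Jordan block has size 2 (the smallest k with rank((A - I)^k) = rank((A - I)^(k+1))).

So m_A(x) = (x - 1)^2(x + 1)^2.

m_A(x) = (x - 1)^2(x + 1)^2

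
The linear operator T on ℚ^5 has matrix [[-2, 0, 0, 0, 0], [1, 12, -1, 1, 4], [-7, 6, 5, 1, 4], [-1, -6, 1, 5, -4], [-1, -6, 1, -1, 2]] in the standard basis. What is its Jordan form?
J = [[-2, 0, 0, 0, 0], [0, 6, 1, 0, 0], [0, 0, 6, 0, 0], [0, 0, 0, 6, 0], [0, 0, 0, 0, 6]]

The characteristic polynomial is det(xI - A) = (x - 6)^4(x + 2), so the eigenvalues are -2 (algebraic multiplicity 1), 6 (algebraic multiplicity 4).

For λ = -2: algebraic multiplicity 1 gives one 1×1 block.

For λ = 6: rank(A - 6I) = 2, rank((A - 6I)^2) = 1. The eigenspace has dimension 5 - 2 = 3, so there are 3 Jordan blocks; the rank sequence gives block sizes [2, 1, 1].

Assembling the blocks gives the Jordan form J above.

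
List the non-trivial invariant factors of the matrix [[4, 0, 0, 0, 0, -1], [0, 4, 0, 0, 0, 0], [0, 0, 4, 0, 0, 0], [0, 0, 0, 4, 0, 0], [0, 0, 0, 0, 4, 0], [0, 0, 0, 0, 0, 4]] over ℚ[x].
The Jordan structure of A has elementary divisors (x - 4)^2, (x - 4), (x - 4), (x - 4), (x - 4). Arranging the block sizes at each eigenvalue in decreasing order and taking row products gives the invariant factors.

Invariant factors (smallest first, each dividing the next): x - 4, x - 4, x - 4, x - 4, (x - 4)^2.

Check: the last factor (x - 4)^2 is the minimal polynomial, and the product (x - 4)^6 is the characteristic polynomial.

x - 4, x - 4, x - 4, x - 4, (x - 4)^2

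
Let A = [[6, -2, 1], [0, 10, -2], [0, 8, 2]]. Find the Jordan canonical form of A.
J = [[6, 1, 0], [0, 6, 0], [0, 0, 6]]

The characteristic polynomial is det(xI - A) = (x - 6)^3, so the eigenvalues are 6 (algebraic multiplicity 3).

For λ = 6: rank(A - 6I) = 1, rank((A - 6I)^2) = 0. The eigenspace has dimension 3 - 1 = 2, so there are 2 Jordan blocks; the rank sequence gives block sizes [2, 1].

Assembling the blocks gives the Jordan form J above.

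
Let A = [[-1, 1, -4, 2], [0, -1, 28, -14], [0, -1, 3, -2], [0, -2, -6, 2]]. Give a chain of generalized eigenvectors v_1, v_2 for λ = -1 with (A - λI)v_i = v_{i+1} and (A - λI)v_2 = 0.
v_1 = [[0, 1, 0, 0]]^T, v_2 = [[1, 0, -1, -2]]^T

We seek v_1 ∈ ker((A + I)^2) \ ker(A + I), then set v_{i+1} = (A + I) v_i.

One such chain is v_1 = [[0, 1, 0, 0]]^T, v_2 = [[1, 0, -1, -2]]^T. Check: (A + I) v_2 = [[0, 0, 0, 0]]^T = 0.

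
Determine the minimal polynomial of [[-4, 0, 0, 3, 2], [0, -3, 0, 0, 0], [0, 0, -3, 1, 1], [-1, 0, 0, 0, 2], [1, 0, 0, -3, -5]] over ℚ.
m_A(x) = (x + 3)^2

The characteristic polynomial factors as (x + 3)^5. The minimal polynomial is ∏(x - λ)^{k_λ} where k_λ is the size of the largest Jordan block at λ.

For λ = -3: rank(A + 3I) = 2, and the largest Jordan block has size 2 (the smallest k with rank((A + 3I)^k) = rank((A + 3I)^(k+1))).

So m_A(x) = (x + 3)^2.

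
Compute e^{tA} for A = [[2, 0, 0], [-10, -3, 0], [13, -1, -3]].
A has Jordan form J = [[-3, 1, 0], [0, -3, 0], [0, 0, 2]] with A = PJP^{-1}, so e^{tA} = P e^{tJ} P^{-1}.

For a Jordan block J_k(λ), e^{tJ_k(λ)} = e^{λt} · (I + tN + t^2 N^2/2! + ... + t^{k-1} N^{k-1}/(k-1)!) where N is the nilpotent superdiagonal part.

Assembling the blocks and conjugating back gives the entries of e^{tA} as shown above.

e^{tA} = [[e^{2*t}, 0, 0], [2*(1 - e^{5*t})*e^{-3*t}, e^{-3*t}, 0], [(-2*t + 3*e^{5*t} - 3)*e^{-3*t}, -t*e^{-3*t}, e^{-3*t}]]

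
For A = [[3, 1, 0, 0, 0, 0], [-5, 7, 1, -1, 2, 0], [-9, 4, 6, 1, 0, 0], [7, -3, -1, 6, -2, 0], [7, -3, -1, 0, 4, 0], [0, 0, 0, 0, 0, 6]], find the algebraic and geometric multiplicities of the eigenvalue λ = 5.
algebraic multiplicity 4, geometric multiplicity 2

The characteristic polynomial is (x - 6)^2(x - 5)^4, so the factor x - 5 appears with exponent 4: the algebraic multiplicity is 4.

rank(A - 5I) = 4, so the eigenspace has dimension 6 - 4 = 2: the geometric multiplicity is 2.

Since 2 < 4, A is not diagonalizable.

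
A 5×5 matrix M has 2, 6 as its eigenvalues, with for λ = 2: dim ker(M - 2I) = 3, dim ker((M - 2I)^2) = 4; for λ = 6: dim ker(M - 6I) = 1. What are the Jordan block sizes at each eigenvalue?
λ = 2: successive nullity increments [3, 1] count blocks of size ≥ k; block sizes are [2, 1, 1].
λ = 6: successive nullity increments [1] count blocks of size ≥ k; block sizes are [1].

Jordan blocks: (2, 2), (2, 1), (2, 1), (6, 1)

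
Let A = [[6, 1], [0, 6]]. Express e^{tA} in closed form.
e^{tA} = [[e^{6*t}, t*e^{6*t}], [0, e^{6*t}]]

A has Jordan form J = [[6, 1], [0, 6]] with A = PJP^{-1}, so e^{tA} = P e^{tJ} P^{-1}.

For a Jordan block J_k(λ), e^{tJ_k(λ)} = e^{λt} · (I + tN + t^2 N^2/2! + ... + t^{k-1} N^{k-1}/(k-1)!) where N is the nilpotent superdiagonal part.

Assembling the blocks and conjugating back gives the entries of e^{tA} as shown above.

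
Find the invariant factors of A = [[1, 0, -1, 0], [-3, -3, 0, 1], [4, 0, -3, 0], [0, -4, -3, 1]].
The Jordan structure of A has elementary divisors (x + 1)^2, (x + 1)^2. Arranging the block sizes at each eigenvalue in decreasing order and taking row products gives the invariant factors.

Invariant factors (smallest first, each dividing the next): (x + 1)^2, (x + 1)^2.

Check: the last factor (x + 1)^2 is the minimal polynomial, and the product (x + 1)^4 is the characteristic polynomial.

(x + 1)^2, (x + 1)^2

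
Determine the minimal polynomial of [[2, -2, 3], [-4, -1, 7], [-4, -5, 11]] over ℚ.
The characteristic polynomial factors as (x - 4)^3. The minimal polynomial is ∏(x - λ)^{k_λ} where k_λ is the size of the largest Jordan block at λ.

For λ = 4: rank(A - 4I) = 2, and the largest Jordan block has size 3 (the smallest k with rank((A - 4I)^k) = rank((A - 4I)^(k+1))).

So m_A(x) = (x - 4)^3.

m_A(x) = (x - 4)^3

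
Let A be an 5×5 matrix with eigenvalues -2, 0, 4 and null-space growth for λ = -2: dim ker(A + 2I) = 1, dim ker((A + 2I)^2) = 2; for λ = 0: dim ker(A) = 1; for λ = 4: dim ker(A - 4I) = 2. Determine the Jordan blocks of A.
λ = -2: successive nullity increments [1, 1] count blocks of size ≥ k; block sizes are [2].
λ = 0: successive nullity increments [1] count blocks of size ≥ k; block sizes are [1].
λ = 4: successive nullity increments [2] count blocks of size ≥ k; block sizes are [1, 1].

Jordan blocks: (-2, 2), (0, 1), (4, 1), (4, 1)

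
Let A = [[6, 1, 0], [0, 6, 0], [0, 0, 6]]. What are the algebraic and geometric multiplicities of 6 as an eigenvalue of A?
algebraic multiplicity 3, geometric multiplicity 2

The characteristic polynomial is (x - 6)^3, so the factor x - 6 appears with exponent 3: the algebraic multiplicity is 3.

rank(A - 6I) = 1, so the eigenspace has dimension 3 - 1 = 2: the geometric multiplicity is 2.

Since 2 < 3, A is not diagonalizable.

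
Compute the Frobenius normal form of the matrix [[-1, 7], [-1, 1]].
R = [[0, -6], [1, 0]]

The invariant factors of A (the non-unit diagonal entries of the Smith normal form of xI - A over ℚ[x]) are x^2 + 6, each dividing the next. The characteristic polynomial is their product, x^2 + 6.

The rational canonical form is the block-diagonal matrix of companion matrices C(f_i):
R = [[0, -6], [1, 0]].

Note the characteristic polynomial does not split into linear factors over ℚ, so A has no Jordan form over ℚ; the rational canonical form exists over any field.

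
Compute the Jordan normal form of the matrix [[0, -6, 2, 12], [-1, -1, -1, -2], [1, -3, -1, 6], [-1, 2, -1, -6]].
The characteristic polynomial is det(xI - A) = (x + 2)^4, so the eigenvalues are -2 (algebraic multiplicity 4).

For λ = -2: rank(A + 2I) = 2, rank((A + 2I)^2) = 1, rank((A + 2I)^3) = 0. The eigenspace has dimension 4 - 2 = 2, so there are 2 Jordan blocks; the rank sequence gives block sizes [3, 1].

Assembling the blocks gives the Jordan form J above.

J = [[-2, 1, 0, 0], [0, -2, 1, 0], [0, 0, -2, 0], [0, 0, 0, -2]]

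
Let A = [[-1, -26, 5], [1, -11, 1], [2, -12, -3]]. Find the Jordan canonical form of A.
J = [[-5, 1, 0], [0, -5, 1], [0, 0, -5]]

The characteristic polynomial is det(xI - A) = (x + 5)^3, so the eigenvalues are -5 (algebraic multiplicity 3).

For λ = -5: rank(A + 5I) = 2, rank((A + 5I)^2) = 1, rank((A + 5I)^3) = 0. The eigenspace has dimension 3 - 2 = 1, so there is 1 Jordan block; the rank sequence gives block sizes [3].

Assembling the blocks gives the Jordan form J above.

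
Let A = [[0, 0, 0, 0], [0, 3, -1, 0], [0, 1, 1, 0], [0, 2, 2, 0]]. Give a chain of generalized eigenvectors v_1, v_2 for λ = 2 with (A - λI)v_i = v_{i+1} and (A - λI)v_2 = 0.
v_1 = [[0, 1, 0, 0]]^T, v_2 = [[0, 1, 1, 2]]^T

We seek v_1 ∈ ker((A - 2I)^2) \ ker(A - 2I), then set v_{i+1} = (A - 2I) v_i.

One such chain is v_1 = [[0, 1, 0, 0]]^T, v_2 = [[0, 1, 1, 2]]^T. Check: (A - 2I) v_2 = [[0, 0, 0, 0]]^T = 0.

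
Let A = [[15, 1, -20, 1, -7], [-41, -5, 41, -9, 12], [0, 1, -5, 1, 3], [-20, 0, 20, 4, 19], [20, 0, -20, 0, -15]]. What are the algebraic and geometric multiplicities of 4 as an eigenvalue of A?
algebraic multiplicity 1, geometric multiplicity 1

The characteristic polynomial is (x - 5)(x - 4)(x + 5)^3, so the factor x - 4 appears with exponent 1: the algebraic multiplicity is 1.

rank(A - 4I) = 4, so the eigenspace has dimension 5 - 4 = 1: the geometric multiplicity is 1.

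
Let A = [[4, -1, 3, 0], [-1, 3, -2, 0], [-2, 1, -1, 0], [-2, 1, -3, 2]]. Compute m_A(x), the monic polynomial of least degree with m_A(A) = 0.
m_A(x) = (x - 2)^3

The characteristic polynomial factors as (x - 2)^4. The minimal polynomial is ∏(x - λ)^{k_λ} where k_λ is the size of the largest Jordan block at λ.

For λ = 2: rank(A - 2I) = 2, and the largest Jordan block has size 3 (the smallest k with rank((A - 2I)^k) = rank((A - 2I)^(k+1))).

So m_A(x) = (x - 2)^3.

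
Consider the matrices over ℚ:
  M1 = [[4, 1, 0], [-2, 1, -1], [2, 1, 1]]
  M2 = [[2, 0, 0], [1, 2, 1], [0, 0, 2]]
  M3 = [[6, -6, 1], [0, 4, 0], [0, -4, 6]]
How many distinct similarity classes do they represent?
3 classes: {M1}, {M2}, {M3}

Characteristic polynomials: χ_{M1} = (x - 2)^3, χ_{M2} = (x - 2)^3, χ_{M3} = (x - 6)^2(x - 4).

{M1}: invariant factors (x - 2)^3.

{M2}: invariant factors x - 2, (x - 2)^2.

{M3}: invariant factors (x - 6)^2(x - 4).

Matrices are similar if and only if their invariant-factor lists agree; the partition into similarity classes is {M1}, {M2}, {M3}.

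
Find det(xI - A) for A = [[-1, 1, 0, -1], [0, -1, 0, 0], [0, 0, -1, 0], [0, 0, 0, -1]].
χ_A(x) = (x + 1)^4

xI - A = [[x + 1, -1, 0, 1], [0, x + 1, 0, 0], [0, 0, x + 1, 0], [0, 0, 0, x + 1]].

Expanding det(xI - A) along the first row:
det(xI - A) = + (x + 1)·det([[x + 1, 0, 0], [0, x + 1, 0], [0, 0, x + 1]]) - (-1)·det([[0, 0, 0], [0, x + 1, 0], [0, 0, x + 1]]) + (0)·det([[0, x + 1, 0], [0, 0, 0], [0, 0, x + 1]]) - (1)·det([[0, x + 1, 0], [0, 0, x + 1], [0, 0, 0]]).

Evaluating gives χ_A(x) = x^4 + 4x^3 + 6x^2 + 4x + 1 = (x + 1)^4.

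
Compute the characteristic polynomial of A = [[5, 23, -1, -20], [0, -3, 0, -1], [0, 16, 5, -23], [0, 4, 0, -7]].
xI - A = [[x - 5, -23, 1, 20], [0, x + 3, 0, 1], [0, -16, x - 5, 23], [0, -4, 0, x + 7]].

Expanding det(xI - A) along the first row:
det(xI - A) = + (x - 5)·det([[x + 3, 0, 1], [-16, x - 5, 23], [-4, 0, x + 7]]) - (-23)·det([[0, 0, 1], [0, x - 5, 23], [0, 0, x + 7]]) + (1)·det([[0, x + 3, 1], [0, -16, 23], [0, -4, x + 7]]) - (20)·det([[0, x + 3, 0], [0, -16, x - 5], [0, -4, 0]]).

Evaluating gives χ_A(x) = x^4 - 50x^2 + 625 = (x - 5)^2(x + 5)^2.

χ_A(x) = (x - 5)^2(x + 5)^2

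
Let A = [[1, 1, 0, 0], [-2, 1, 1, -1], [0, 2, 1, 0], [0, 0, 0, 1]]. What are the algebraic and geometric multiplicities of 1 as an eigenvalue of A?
The characteristic polynomial is (x - 1)^4, so the factor x - 1 appears with exponent 4: the algebraic multiplicity is 4.

rank(A - I) = 2, so the eigenspace has dimension 4 - 2 = 2: the geometric multiplicity is 2.

Since 2 < 4, A is not diagonalizable.

algebraic multiplicity 4, geometric multiplicity 2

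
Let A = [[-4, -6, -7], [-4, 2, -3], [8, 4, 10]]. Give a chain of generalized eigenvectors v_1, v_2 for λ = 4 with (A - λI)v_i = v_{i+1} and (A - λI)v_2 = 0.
We seek v_1 ∈ ker((A - 4I)^2) \ ker(A - 4I), then set v_{i+1} = (A - 4I) v_i.

One such chain is v_1 = [[-1, 0, 1]]^T, v_2 = [[1, 1, -2]]^T. Check: (A - 4I) v_2 = [[0, 0, 0]]^T = 0.

v_1 = [[-1, 0, 1]]^T, v_2 = [[1, 1, -2]]^T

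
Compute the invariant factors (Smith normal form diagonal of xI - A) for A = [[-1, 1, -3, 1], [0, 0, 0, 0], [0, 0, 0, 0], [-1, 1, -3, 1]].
x, x, x^2

The Jordan structure of A has elementary divisors x^2, x, x. Arranging the block sizes at each eigenvalue in decreasing order and taking row products gives the invariant factors.

Invariant factors (smallest first, each dividing the next): x, x, x^2.

Check: the last factor x^2 is the minimal polynomial, and the product x^4 is the characteristic polynomial.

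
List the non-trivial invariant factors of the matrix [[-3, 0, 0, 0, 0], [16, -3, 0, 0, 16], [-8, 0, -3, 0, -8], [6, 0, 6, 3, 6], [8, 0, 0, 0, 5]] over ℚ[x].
The Jordan structure of A has elementary divisors (x + 3), (x + 3), (x + 3), (x - 3), (x - 5). Arranging the block sizes at each eigenvalue in decreasing order and taking row products gives the invariant factors.

Invariant factors (smallest first, each dividing the next): x + 3, x + 3, (x - 5)(x - 3)(x + 3).

Check: the last factor (x - 5)(x - 3)(x + 3) is the minimal polynomial, and the product (x - 5)(x - 3)(x + 3)^3 is the characteristic polynomial.

x + 3, x + 3, (x - 5)(x - 3)(x + 3)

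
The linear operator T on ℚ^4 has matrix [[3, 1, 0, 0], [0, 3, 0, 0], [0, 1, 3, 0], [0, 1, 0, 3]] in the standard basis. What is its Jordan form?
J = [[3, 1, 0, 0], [0, 3, 0, 0], [0, 0, 3, 0], [0, 0, 0, 3]]

The characteristic polynomial is det(xI - A) = (x - 3)^4, so the eigenvalues are 3 (algebraic multiplicity 4).

For λ = 3: rank(A - 3I) = 1, rank((A - 3I)^2) = 0. The eigenspace has dimension 4 - 1 = 3, so there are 3 Jordan blocks; the rank sequence gives block sizes [2, 1, 1].

Assembling the blocks gives the Jordan form J above.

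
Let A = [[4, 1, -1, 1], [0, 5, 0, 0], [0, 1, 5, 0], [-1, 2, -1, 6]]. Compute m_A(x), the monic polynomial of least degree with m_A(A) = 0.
The characteristic polynomial factors as (x - 5)^4. The minimal polynomial is ∏(x - λ)^{k_λ} where k_λ is the size of the largest Jordan block at λ.

For λ = 5: rank(A - 5I) = 2, and the largest Jordan block has size 2 (the smallest k with rank((A - 5I)^k) = rank((A - 5I)^(k+1))).

So m_A(x) = (x - 5)^2.

m_A(x) = (x - 5)^2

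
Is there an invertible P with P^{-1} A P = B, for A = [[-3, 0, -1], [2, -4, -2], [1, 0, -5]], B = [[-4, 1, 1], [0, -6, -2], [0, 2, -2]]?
Yes.

Two matrices over a field are similar if and only if they have the same invariant factors.

Both A and B have characteristic polynomial (x + 4)^3 and minimal polynomial (x + 4)^2. Computing further, both have invariant factors x + 4, (x + 4)^2. Hence A and B are similar.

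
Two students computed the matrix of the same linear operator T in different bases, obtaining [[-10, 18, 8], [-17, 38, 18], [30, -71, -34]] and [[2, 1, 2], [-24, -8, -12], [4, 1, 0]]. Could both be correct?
No.

Both have characteristic polynomial (x + 2)^3, but the minimal polynomial of A is (x + 2)^3 while the minimal polynomial of B is (x + 2)^2. The minimal polynomial is a similarity invariant, so A and B are not similar.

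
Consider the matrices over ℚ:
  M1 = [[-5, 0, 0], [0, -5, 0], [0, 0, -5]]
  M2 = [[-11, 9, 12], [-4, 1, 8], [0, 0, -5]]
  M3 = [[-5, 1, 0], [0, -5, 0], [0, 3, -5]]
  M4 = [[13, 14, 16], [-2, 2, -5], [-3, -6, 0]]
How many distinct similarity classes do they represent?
Characteristic polynomials: χ_{M1} = (x + 5)^3, χ_{M2} = (x + 5)^3, χ_{M3} = (x + 5)^3, χ_{M4} = (x - 6)^2(x - 3).

{M1}: invariant factors x + 5, x + 5, x + 5.

{M2, M3}: invariant factors x + 5, (x + 5)^2.

{M4}: invariant factors (x - 6)^2(x - 3).

Matrices are similar if and only if their invariant-factor lists agree; the partition into similarity classes is {M1}, {M2, M3}, {M4}.

3 classes: {M1}, {M2, M3}, {M4}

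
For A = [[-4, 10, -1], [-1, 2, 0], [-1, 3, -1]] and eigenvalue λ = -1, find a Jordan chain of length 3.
v_1 = [[-1, 0, 1]]^T, v_2 = [[2, 1, 1]]^T, v_3 = [[3, 1, 1]]^T

We seek v_1 ∈ ker((A + I)^3) \ ker((A + I)^2), then set v_{i+1} = (A + I) v_i.

One such chain is v_1 = [[-1, 0, 1]]^T, v_2 = [[2, 1, 1]]^T, v_3 = [[3, 1, 1]]^T. Check: (A + I) v_3 = [[0, 0, 0]]^T = 0.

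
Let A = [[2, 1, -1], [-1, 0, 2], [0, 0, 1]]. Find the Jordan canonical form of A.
The characteristic polynomial is det(xI - A) = (x - 1)^3, so the eigenvalues are 1 (algebraic multiplicity 3).

For λ = 1: rank(A - I) = 2, rank((A - I)^2) = 1, rank((A - I)^3) = 0. The eigenspace has dimension 3 - 2 = 1, so there is 1 Jordan block; the rank sequence gives block sizes [3].

Assembling the blocks gives the Jordan form J above.

J = [[1, 1, 0], [0, 1, 1], [0, 0, 1]]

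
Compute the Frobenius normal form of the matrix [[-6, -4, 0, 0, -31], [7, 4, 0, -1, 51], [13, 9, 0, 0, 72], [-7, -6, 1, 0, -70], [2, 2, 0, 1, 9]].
R = [[0, 0, 0, 0, 27], [1, 0, 0, 0, 27], [0, 1, 0, 0, -18], [0, 0, 1, 0, -10], [0, 0, 0, 1, 7]]

The invariant factors of A (the non-unit diagonal entries of the Smith normal form of xI - A over ℚ[x]) are (x - 3)^3(x + 1)^2, each dividing the next. The characteristic polynomial is their product, (x - 3)^3(x + 1)^2.

The rational canonical form is the block-diagonal matrix of companion matrices C(f_i):
R = [[0, 0, 0, 0, 27], [1, 0, 0, 0, 27], [0, 1, 0, 0, -18], [0, 0, 1, 0, -10], [0, 0, 0, 1, 7]].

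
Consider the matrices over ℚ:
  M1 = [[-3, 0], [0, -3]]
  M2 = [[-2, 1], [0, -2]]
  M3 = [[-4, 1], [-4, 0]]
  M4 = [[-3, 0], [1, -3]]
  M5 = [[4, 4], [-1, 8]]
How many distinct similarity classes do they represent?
Characteristic polynomials: χ_{M1} = (x + 3)^2, χ_{M2} = (x + 2)^2, χ_{M3} = (x + 2)^2, χ_{M4} = (x + 3)^2, χ_{M5} = (x - 6)^2.

{M1}: invariant factors x + 3, x + 3.

{M2, M3}: invariant factors (x + 2)^2.

{M4}: invariant factors (x + 3)^2.

{M5}: invariant factors (x - 6)^2.

Matrices are similar if and only if their invariant-factor lists agree; the partition into similarity classes is {M1}, {M2, M3}, {M4}, {M5}.

4 classes: {M1}, {M2, M3}, {M4}, {M5}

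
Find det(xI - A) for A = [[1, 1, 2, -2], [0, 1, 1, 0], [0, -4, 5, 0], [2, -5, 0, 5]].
xI - A = [[x - 1, -1, -2, 2], [0, x - 1, -1, 0], [0, 4, x - 5, 0], [-2, 5, 0, x - 5]].

Expanding det(xI - A) along the first row:
det(xI - A) = + (x - 1)·det([[x - 1, -1, 0], [4, x - 5, 0], [5, 0, x - 5]]) - (-1)·det([[0, -1, 0], [0, x - 5, 0], [-2, 0, x - 5]]) + (-2)·det([[0, x - 1, 0], [0, 4, 0], [-2, 5, x - 5]]) - (2)·det([[0, x - 1, -1], [0, 4, x - 5], [-2, 5, 0]]).

Evaluating gives χ_A(x) = x^4 - 12x^3 + 54x^2 - 108x + 81 = (x - 3)^4.

χ_A(x) = (x - 3)^4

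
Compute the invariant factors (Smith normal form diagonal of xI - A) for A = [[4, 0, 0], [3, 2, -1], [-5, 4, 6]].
The Jordan structure of A has elementary divisors (x - 4)^3. Arranging the block sizes at each eigenvalue in decreasing order and taking row products gives the invariant factors.

Invariant factors (smallest first, each dividing the next): (x - 4)^3.

Check: the last factor (x - 4)^3 is the minimal polynomial, and the product (x - 4)^3 is the characteristic polynomial.

(x - 4)^3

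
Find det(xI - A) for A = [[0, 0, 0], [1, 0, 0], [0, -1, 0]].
xI - A = [[x, 0, 0], [-1, x, 0], [0, 1, x]].

Expanding det(xI - A) along the first row:
det(xI - A) = + (x)·det([[x, 0], [1, x]]) - (0)·det([[-1, 0], [0, x]]) + (0)·det([[-1, x], [0, 1]]).

Evaluating gives χ_A(x) = x^3.

χ_A(x) = x^3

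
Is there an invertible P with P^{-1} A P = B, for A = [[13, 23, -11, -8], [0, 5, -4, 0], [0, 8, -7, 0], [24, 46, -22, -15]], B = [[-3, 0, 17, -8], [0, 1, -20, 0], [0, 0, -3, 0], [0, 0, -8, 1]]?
Two matrices over a field are similar if and only if they have the same invariant factors.

Both A and B have characteristic polynomial (x - 1)^2(x + 3)^2 and minimal polynomial (x - 1)(x + 3)^2. Computing further, both have invariant factors x - 1, (x - 1)(x + 3)^2. Hence A and B are similar.

Yes.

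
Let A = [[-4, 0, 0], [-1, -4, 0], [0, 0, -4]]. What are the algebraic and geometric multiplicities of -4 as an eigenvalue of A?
The characteristic polynomial is (x + 4)^3, so the factor x + 4 appears with exponent 3: the algebraic multiplicity is 3.

rank(A + 4I) = 1, so the eigenspace has dimension 3 - 1 = 2: the geometric multiplicity is 2.

Since 2 < 3, A is not diagonalizable.

algebraic multiplicity 3, geometric multiplicity 2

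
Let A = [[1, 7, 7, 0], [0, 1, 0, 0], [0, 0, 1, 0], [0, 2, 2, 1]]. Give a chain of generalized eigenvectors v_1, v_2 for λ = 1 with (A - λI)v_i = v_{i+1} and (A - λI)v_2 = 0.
We seek v_1 ∈ ker((A - I)^2) \ ker(A - I), then set v_{i+1} = (A - I) v_i.

One such chain is v_1 = [[0, 1, 0, 0]]^T, v_2 = [[7, 0, 0, 2]]^T. Check: (A - I) v_2 = [[0, 0, 0, 0]]^T = 0.

v_1 = [[0, 1, 0, 0]]^T, v_2 = [[7, 0, 0, 2]]^T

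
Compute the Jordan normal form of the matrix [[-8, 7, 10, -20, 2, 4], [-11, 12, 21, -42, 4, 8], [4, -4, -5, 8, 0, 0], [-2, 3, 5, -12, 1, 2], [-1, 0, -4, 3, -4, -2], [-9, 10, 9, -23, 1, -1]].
J = [[-3, 1, 0, 0, 0, 0], [0, -3, 1, 0, 0, 0], [0, 0, -3, 0, 0, 0], [0, 0, 0, -3, 1, 0], [0, 0, 0, 0, -3, 0], [0, 0, 0, 0, 0, -3]]

The characteristic polynomial is det(xI - A) = (x + 3)^6, so the eigenvalues are -3 (algebraic multiplicity 6).

For λ = -3: rank(A + 3I) = 3, rank((A + 3I)^2) = 1, rank((A + 3I)^3) = 0. The eigenspace has dimension 6 - 3 = 3, so there are 3 Jordan blocks; the rank sequence gives block sizes [3, 2, 1].

Assembling the blocks gives the Jordan form J above.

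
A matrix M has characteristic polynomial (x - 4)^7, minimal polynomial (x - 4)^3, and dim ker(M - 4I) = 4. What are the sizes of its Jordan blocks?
λ = 4: algebraic multiplicity 7 (exponent in χ_M), largest block size 3 (exponent in m_M), 4 blocks (geometric multiplicity). These force block sizes [3, 2, 1, 1].

Jordan blocks: (4, 3), (4, 2), (4, 1), (4, 1)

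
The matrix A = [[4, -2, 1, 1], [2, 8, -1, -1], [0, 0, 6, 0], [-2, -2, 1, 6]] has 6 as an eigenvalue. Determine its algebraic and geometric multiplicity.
algebraic multiplicity 4, geometric multiplicity 2

The characteristic polynomial is (x - 6)^4, so the factor x - 6 appears with exponent 4: the algebraic multiplicity is 4.

rank(A - 6I) = 2, so the eigenspace has dimension 4 - 2 = 2: the geometric multiplicity is 2.

Since 2 < 4, A is not diagonalizable.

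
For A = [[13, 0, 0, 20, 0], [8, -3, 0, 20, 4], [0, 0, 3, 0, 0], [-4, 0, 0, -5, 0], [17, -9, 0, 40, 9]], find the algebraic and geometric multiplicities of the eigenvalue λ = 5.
The characteristic polynomial is (x - 5)(x - 3)^4, so the factor x - 5 appears with exponent 1: the algebraic multiplicity is 1.

rank(A - 5I) = 4, so the eigenspace has dimension 5 - 4 = 1: the geometric multiplicity is 1.

algebraic multiplicity 1, geometric multiplicity 1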